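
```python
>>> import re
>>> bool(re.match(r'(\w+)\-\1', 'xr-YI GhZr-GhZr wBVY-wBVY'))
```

`\1` is not a pattern — it's the concrete string captured by group 1, re-applied verbatim.
`re.match` only tries the pattern at the start of the string.
Here the string doesn't start with a match, so the call returns None, and `bool(None)` is False.

False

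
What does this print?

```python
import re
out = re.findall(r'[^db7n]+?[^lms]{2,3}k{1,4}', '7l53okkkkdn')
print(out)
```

['l53okkkk']

Pattern: one or more of any character except [db7n] (lazy); then 2 to 3 of any character except [lms], then 1 to 4 of a literal 'k'.
Scanning left to right: at [1:9] → 'l53okkkk'.
With no groups in the pattern, `findall` gives back each whole match — 1 here.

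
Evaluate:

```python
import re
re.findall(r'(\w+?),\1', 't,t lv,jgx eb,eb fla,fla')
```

['t', 'eb', 'fla']

A backreference is literal: `\1` must see the identical characters the first group matched.
Scanning left to right: at [0:3] match 't,t', group 1 = 't'; at [11:16] match 'eb,eb', group 1 = 'eb'; at [17:24] match 'fla,fla', group 1 = 'fla'.
One capturing group, so `findall` returns just the captured substring from each match — 3 in all.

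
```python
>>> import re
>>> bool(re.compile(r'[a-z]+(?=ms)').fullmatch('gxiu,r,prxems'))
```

`fullmatch` succeeds only if the pattern covers the string from start to end.
Here there's no way to consume every character, so the call returns None, and `bool(None)` is False.

False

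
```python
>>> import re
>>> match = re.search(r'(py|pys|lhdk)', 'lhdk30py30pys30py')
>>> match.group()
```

'lhdk'

The match spans [0:4] → 'lhdk'.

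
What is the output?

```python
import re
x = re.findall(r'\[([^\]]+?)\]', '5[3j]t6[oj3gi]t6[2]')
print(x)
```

Scanning left to right: at [1:5] match '[3j]', group 1 = '3j'; at [7:14] match '[oj3gi]', group 1 = 'oj3gi'; at [16:19] match '[2]', group 1 = '2'.
`findall` collects group 1 from each match (3 total).

['3j', 'oj3gi', '2']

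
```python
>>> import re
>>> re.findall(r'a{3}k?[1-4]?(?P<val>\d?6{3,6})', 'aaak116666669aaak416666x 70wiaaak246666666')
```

['1666666', '16666', '4666666']

Pattern: exactly 3 of the literal 'a', then optionally the literal 'k', then optionally a character in [1-4]; then optionally a digit, then 3 to 6 of the literal '6' (captured as 'val').
Walking the string: at [0:12] match 'aaak11666666', group 1 = '1666666'; at [13:23] match 'aaak416666', group 1 = '16666'; at [29:41] match 'aaak24666666', group 1 = '4666666'.
`findall` collects group 1 from each match (3 total).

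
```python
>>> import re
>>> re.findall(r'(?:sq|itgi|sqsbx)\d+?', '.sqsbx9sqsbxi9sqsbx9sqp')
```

With no groups in the pattern, `findall` gives back each whole match — 2 here.

['sqsbx9', 'sqsbx9']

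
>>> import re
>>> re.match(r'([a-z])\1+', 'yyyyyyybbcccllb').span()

`re.match` only tries the pattern at the start of the string.
The match spans [0:7] → 'yyyyyyy'.

(0, 7)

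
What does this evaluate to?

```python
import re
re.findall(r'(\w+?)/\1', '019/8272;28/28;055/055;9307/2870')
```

The backreference `\1` re-matches whatever the first group consumed, character for character.
Scanning left to right: at [9:14] match '28/28', group 1 = '28'; at [15:22] match '055/055', group 1 = '055'.
Because there's exactly one group, `findall` drops the full match and keeps group 1 from each hit.

['28', '055']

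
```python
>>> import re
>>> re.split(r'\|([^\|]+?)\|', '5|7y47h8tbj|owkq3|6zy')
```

Matches to split on: at [1:12] → '|7y47h8tbj|'.
Because the pattern has a capturing group, `split` also inserts each captured text between the pieces.

['5', '7y47h8tbj', 'owkq3|6zy']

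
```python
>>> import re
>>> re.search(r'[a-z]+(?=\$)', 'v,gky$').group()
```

'gky'

The lookaround is zero-width — it requires the adjacent text to match without consuming it, so the asserted text isn't part of the match.
`re.search` tries every starting position until one works.
The match spans [2:5] → 'gky'.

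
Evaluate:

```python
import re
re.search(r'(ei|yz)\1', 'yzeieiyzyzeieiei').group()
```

'eiei'

`\1` has to match the exact text group 1 already captured.
`re.search` scans for the first position where the pattern succeeds.
The match spans [2:6] → 'eiei'.
Captured: group 1 = 'ei'.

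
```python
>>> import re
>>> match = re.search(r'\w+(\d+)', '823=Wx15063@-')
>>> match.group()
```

'823'

This matches one or more of a word character; then one or more of a digit (captured).
The match spans [0:3] → '823'.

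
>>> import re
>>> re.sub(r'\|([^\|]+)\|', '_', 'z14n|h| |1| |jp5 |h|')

Matches: at [4:7] → '|h|'; at [8:11] → '|1|'; at [12:18] → '|jp5 |'.
Each match is replaced by '_'.

'z14n_ _ _h|'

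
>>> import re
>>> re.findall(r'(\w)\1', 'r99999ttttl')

A backreference is literal: `\1` must see the identical characters the first group matched.
One capturing group, so `findall` returns just the captured substring from each match — 4 in all.

['9', '9', 't', 't']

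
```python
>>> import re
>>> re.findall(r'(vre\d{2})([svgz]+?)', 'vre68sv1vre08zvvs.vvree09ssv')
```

[('vre68', 's'), ('vre08', 'z')]

The pattern matches the literal 'vre', then exactly 2 of a digit (captured); then one or more of one of [svgz] (lazy) (captured).
With the lazy modifier that quantifier settles for the fewest repetitions that let the rest of the pattern succeed (the atoms after it are unaffected and can still be greedy).
Matches: at [0:6] match 'vre68s', groups = ('vre68', 's'); at [8:14] match 'vre08z', groups = ('vre08', 'z').
2 groups means each result is a tuple of 2 captured strings — 2 here.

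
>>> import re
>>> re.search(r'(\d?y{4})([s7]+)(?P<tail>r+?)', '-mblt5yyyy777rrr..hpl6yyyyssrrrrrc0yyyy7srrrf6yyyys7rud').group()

This matches optionally a digit, then exactly 4 of a literal 'y' (captured); then one or more of one of [s7] (captured); then one or more of a literal 'r' (lazy) (captured as 'tail').
The `?` after the quantifier makes it lazy — it takes as little as possible before letting the rest of the pattern try.
`search` walks the string left to right and returns the first match it finds.
The match spans [5:14] → '5yyyy777r'.
Captured: group 1 = '5yyyy', group 2 = '777', group 3 = 'r'.

'5yyyy777r'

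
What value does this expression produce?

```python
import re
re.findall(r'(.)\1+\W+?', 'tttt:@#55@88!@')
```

['t', '5', '8']

`\1` has to match the exact text group 1 already captured.
Scanning left to right: at [0:5] match 'tttt:', group 1 = 't'; at [7:10] match '55@', group 1 = '5'; at [10:13] match '88!', group 1 = '8'.
Because there's exactly one group, `findall` drops the full match and keeps group 1 from each hit.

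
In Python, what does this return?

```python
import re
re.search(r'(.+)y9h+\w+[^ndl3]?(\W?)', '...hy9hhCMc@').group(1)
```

'...h'

The pattern matches one or more of any character (captured); then the literal 'y9', then one or more of the literal 'h', then one or more of a word character; then optionally any character except [ndl3]; then optionally a non-word character (captured).
`search` walks the string left to right and returns the first match it finds.
The match spans [0:12] → '...hy9hhCMc@'.
Captured: group 1 = '...h', group 2 = ''.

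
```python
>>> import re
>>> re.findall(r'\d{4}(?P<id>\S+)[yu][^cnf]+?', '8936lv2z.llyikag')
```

['lv2z.ll']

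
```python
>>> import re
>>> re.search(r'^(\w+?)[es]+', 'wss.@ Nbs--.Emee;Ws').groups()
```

Pattern: anchored at the start of the string; then one or more of a word character (lazy) (captured); then one or more of one of [es].
`re.search` tries every starting position until one works.
The match spans [0:3] → 'wss'.
Captured: group 1 = 'w'.

('w',)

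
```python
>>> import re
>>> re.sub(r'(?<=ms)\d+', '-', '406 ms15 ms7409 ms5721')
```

'406 ms- ms- ms-'

The positive lookaround only admits positions where the adjacent text matches; those characters stay outside the span.
Matches: at [6:8] → '15'; at [11:15] → '7409'; at [18:22] → '5721'.
Each match is replaced by '-'.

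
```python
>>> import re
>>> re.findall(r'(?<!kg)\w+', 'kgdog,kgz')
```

['kgdog', 'kgz']

Because the assertion is negative and zero-width, positions next to the forbidden text are skipped.
Since nothing is captured, `findall` lists the 2 matched substrings directly.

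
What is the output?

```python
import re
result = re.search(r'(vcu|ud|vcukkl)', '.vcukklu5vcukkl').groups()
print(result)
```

('vcu',)

The match spans [1:4] → 'vcu'.
Captured: group 1 = 'vcu'.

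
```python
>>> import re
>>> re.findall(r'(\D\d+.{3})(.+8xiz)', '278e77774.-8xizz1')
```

[('e77774.', '-8xiz')]

Pattern: a non-digit, then one or more of a digit, then exactly 3 of any character (captured); then one or more of any character, then the literal '8', then the literal 'xiz' (captured).
Walking the string: at [3:15] match 'e77774.-8xiz', groups = ('e77774.', '-8xiz').
Multiple groups make `findall` return tuples — one 2-tuple for the one match.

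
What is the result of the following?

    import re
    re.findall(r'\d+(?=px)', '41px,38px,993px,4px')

['41', '38', '993', '4']

Because the assertion is zero-width, the text it checks is not consumed and won't appear in the result.
Scanning left to right: at [0:2] → '41'; at [5:7] → '38'; at [10:13] → '993'; at [16:17] → '4'.
With no groups in the pattern, `findall` gives back each whole match — 4 here.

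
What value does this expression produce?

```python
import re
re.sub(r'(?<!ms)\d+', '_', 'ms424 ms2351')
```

`(?!…)`/`(?<!…)` only lets a position through if the neighbouring text does NOT match; no characters are consumed.
Matches: at [3:5] → '24'; at [9:12] → '351'.
`sub` substitutes '_' at each match site.

'ms4_ ms2_'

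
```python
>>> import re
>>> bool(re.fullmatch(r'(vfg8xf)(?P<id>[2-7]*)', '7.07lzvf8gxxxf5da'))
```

For `fullmatch`, every character of the input must be accounted for by the pattern.
Here the pattern can't cover the whole string, so the call returns None, and `bool(None)` is False.

False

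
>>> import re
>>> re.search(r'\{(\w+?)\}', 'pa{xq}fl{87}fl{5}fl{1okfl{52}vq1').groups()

The match spans [2:6] → '{xq}'.
Captured: group 1 = 'xq'.

('xq',)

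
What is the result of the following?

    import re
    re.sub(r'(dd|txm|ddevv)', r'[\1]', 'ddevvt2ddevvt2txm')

'[dd]evvt2[dd]evvt2[txm]'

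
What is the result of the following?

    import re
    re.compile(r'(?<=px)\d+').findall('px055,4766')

['055']

Lookahead/lookbehind check context without consuming it, so the matched span excludes the asserted characters.
`findall` yields the raw match text (1 of them) because the pattern has no groups.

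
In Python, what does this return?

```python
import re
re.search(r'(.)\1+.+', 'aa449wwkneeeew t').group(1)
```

The match spans [0:16] → 'aa449wwkneeeew t'.
Captured: group 1 = 'a'.

'a'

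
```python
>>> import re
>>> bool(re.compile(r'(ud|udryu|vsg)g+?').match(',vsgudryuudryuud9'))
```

False

`re.match` only tries the pattern at the start of the string.
Here position 0 doesn't satisfy it, so the call returns None, and `bool(None)` is False.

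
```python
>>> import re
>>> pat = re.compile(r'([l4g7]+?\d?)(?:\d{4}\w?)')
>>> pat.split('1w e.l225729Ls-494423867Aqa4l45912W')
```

['1w e.', 'l2', 'Ls-', '49', '67Aqa', '4l4', '']

This matches one or more of one of [l4g7] (lazy), then optionally a digit (captured); then exactly 4 of a digit, then optionally a word character (non-capturing group).
Matches to split on: at [5:12] → 'l225729'; at [15:22] → '4944238'; at [27:35] → '4l45912W'.
`re.split` interleaves the captured-group text with the surrounding fragments.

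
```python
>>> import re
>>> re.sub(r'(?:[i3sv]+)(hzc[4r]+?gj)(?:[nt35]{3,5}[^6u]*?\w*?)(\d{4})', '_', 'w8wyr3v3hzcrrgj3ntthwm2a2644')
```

Pattern: one or more of one of [i3sv] (non-capturing group); then the literal 'hzc', then one or more of one of [4r] (lazy), then the literal 'gj' (captured); then 3 to 5 of one of [nt35], then zero or more of any character except [6u] (lazy), then zero or more of a word character (lazy) (non-capturing group); then exactly 4 of a digit (captured).
Matches: at [5:28] → '3v3hzcrrgj3ntthwm2a2644'.
`sub` substitutes '_' at each match site.

'w8wyr_'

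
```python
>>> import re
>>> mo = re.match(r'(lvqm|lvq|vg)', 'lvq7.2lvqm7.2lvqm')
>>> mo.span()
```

`match` is anchored at position 0; if the pattern doesn't fit there, it returns None.
The match spans [0:3] → 'lvq'.

(0, 3)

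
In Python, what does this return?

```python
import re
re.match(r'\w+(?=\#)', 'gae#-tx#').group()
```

Lookahead/lookbehind check context without consuming it, so the matched span excludes the asserted characters.
With `match`, the pattern is implicitly anchored at the beginning.
The match spans [0:3] → 'gae'.

'gae'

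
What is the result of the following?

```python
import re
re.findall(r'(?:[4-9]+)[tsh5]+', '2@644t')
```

['644t']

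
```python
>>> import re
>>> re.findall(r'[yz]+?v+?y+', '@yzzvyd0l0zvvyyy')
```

['yzzvy', 'zvvyyy']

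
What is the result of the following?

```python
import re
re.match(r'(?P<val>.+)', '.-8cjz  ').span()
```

(0, 8)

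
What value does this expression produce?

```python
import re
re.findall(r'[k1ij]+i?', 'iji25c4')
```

The pattern matches one or more of one of [k1ij]; then optionally a literal 'i'.
`findall` yields the raw match text (1 of them) because the pattern has no groups.

['iji']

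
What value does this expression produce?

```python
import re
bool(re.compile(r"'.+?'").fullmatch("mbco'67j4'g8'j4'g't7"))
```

False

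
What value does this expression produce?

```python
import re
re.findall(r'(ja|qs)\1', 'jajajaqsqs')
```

['ja', 'qs']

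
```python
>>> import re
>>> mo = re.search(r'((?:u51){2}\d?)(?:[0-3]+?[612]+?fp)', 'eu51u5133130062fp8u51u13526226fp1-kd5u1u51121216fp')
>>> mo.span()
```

(1, 17)

Pattern: the literal 'u51' repeated 2 times, then optionally a digit (captured); then one or more of a character in [0-3] (lazy), then one or more of one of [612] (lazy), then the literal 'fp' (non-capturing group).
The match spans [1:17] → 'u51u5133130062fp'.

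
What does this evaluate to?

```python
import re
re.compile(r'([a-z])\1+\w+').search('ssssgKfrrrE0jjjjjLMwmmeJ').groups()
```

`\1` is not a pattern — it's the concrete string captured by group 1, re-applied verbatim.
Unlike `match`, `search` isn't anchored — it looks for the pattern anywhere in the string.
The match spans [0:24] → 'ssssgKfrrrE0jjjjjLMwmmeJ'.
Captured: group 1 = 's'.

('s',)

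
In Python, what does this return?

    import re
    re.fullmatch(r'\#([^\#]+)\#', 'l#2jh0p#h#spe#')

None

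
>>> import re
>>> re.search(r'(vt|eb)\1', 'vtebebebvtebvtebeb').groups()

A backreference is literal: `\1` must see the identical characters the first group matched.
`search` walks the string left to right and returns the first match it finds.
The match spans [2:6] → 'ebeb'.
Captured: group 1 = 'eb'.

('eb',)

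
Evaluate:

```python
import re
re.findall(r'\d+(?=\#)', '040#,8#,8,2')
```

The positive lookaround only admits positions where the adjacent text matches; those characters stay outside the span.
With no groups in the pattern, `findall` gives back each whole match — 2 here.

['040', '8']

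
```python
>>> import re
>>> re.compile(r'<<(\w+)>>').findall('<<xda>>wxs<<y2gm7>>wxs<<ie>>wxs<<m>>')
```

With a single group, `findall` returns only what that group captured — 4 items.

['xda', 'y2gm7', 'ie', 'm']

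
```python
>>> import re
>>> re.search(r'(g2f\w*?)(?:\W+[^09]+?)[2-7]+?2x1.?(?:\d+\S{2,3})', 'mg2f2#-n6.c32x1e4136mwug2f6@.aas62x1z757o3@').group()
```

The `?` after the quantifier makes it lazy — it takes as little as possible before letting the rest of the pattern try.
The match spans [1:23] → 'g2f2#-n6.c32x1e4136mwu'.

'g2f2#-n6.c32x1e4136mwu'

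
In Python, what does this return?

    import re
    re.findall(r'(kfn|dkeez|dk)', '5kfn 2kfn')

Because there's exactly one group, `findall` drops the full match and keeps group 1 from each hit.

['kfn', 'kfn']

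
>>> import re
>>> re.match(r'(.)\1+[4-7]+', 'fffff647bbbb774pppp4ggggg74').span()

(0, 8)

With `match`, the pattern is implicitly anchored at the beginning.
The match spans [0:8] → 'fffff647'.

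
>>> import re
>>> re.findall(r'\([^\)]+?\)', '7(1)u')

['(1)']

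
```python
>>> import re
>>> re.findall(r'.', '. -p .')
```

Pattern: any character.
Matches: at [0:1] → '.'; at [1:2] → ' '; at [2:3] → '-'; at [3:4] → 'p'; at [4:5] → ' '; ….
Since nothing is captured, `findall` lists the 6 matched substrings directly.

['.', ' ', '-', 'p', ' ', '.']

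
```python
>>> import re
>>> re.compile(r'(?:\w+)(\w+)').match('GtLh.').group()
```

Pattern: one or more of a word character (non-capturing group); then one or more of a word character (captured).
`re.match` only tries the pattern at the start of the string.
The match spans [0:4] → 'GtLh'.
Captured: group 1 = 'h'.

'GtLh'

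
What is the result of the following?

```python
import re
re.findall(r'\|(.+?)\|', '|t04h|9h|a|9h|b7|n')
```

A `+?`/`*?`/`{m,n}?` starts at its minimum and grows only as far as needed for what follows to match.
One capturing group, so `findall` returns just the captured substring from each match — 3 in all.

['t04h', 'a', 'b7']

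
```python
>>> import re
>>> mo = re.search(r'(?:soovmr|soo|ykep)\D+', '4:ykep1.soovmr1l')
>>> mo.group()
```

'soovmr'

`re.search` tries every starting position until one works.
The match spans [8:14] → 'soovmr'.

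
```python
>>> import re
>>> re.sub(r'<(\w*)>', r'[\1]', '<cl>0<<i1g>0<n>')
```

'[cl]0<[i1g]0[n]'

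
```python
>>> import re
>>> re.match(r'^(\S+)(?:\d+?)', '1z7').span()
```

(0, 3)

The pattern matches anchored at the start of the string; then one or more of a non-whitespace character (captured); then one or more of a digit (lazy) (non-capturing group).
`re.match` only tries the pattern at the start of the string.
The match spans [0:3] → '1z7'.
Captured: group 1 = '1z'.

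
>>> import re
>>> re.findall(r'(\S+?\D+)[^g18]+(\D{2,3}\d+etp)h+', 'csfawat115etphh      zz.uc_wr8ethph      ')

2 groups means the one result is a tuple of 2 captured strings — 1 here.

[('csfa', 'at115etp')]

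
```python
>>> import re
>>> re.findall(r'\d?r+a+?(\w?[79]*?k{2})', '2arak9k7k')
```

Pattern: optionally a digit, then one or more of the literal 'r', then one or more of a literal 'a' (lazy); then optionally a word character, then zero or more of one of [79] (lazy), then exactly 2 of the literal 'k' (captured).
One capturing group, so `findall` returns just the captured substring from each match — 0 in all.
Nothing in the string satisfies the pattern, so the list is empty.

[]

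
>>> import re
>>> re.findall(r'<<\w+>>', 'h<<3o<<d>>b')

['<<d>>']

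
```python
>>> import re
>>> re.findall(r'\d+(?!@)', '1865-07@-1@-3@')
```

['1865', '0']

`(?!…)`/`(?<!…)` only lets a position through if the neighbouring text does NOT match; no characters are consumed.
With no groups in the pattern, `findall` gives back each whole match — 2 here.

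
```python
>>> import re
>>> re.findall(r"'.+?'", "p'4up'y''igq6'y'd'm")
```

A non-greedy quantifier consumes as few characters as it can — just enough that the remainder of the pattern still matches from where it stops; whatever follows it matches normally.
Walking the string: at [1:6] → "'4up'"; at [7:14] → "''igq6'"; at [15:18] → "'d'".
No capturing groups, so `findall` returns the 3 full match strings.

["'4up'", "''igq6'", "'d'"]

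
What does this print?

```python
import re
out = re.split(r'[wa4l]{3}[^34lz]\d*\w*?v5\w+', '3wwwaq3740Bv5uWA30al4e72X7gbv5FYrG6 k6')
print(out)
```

['3', ' k6']

This matches exactly 3 of one of [wa4l], then any character except [34lz], then zero or more of a digit; then zero or more of a word character (lazy), then the literal 'v5', then one or more of a word character.
Matches to split on: at [1:35] → 'wwwaq3740Bv5uWA30al4e72X7gbv5FYrG6'.
Each match becomes a cut point; 2 segments remain.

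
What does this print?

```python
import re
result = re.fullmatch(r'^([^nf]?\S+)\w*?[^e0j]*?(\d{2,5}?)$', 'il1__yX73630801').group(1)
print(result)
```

il1__yX736308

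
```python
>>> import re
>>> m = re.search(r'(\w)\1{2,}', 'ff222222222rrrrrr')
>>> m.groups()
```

A backreference is literal: `\1` must see the identical characters the first group matched.
`re.search` tries every starting position until one works.
The match spans [2:11] → '222222222'.
Captured: group 1 = '2'.

('2',)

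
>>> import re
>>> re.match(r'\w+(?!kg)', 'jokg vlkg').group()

'jokg'

The negative lookahead/lookbehind blocks any match where the forbidden context is present.
`re.match` only tries the pattern at the start of the string.
The match spans [0:4] → 'jokg'.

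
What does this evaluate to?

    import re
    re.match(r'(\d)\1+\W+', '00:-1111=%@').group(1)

'0'

The match spans [0:4] → '00:-'.
Captured: group 1 = '0'.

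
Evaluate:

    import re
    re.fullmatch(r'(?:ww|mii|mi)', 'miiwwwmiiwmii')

`fullmatch` succeeds only if the pattern covers the string from start to end.
Here the pattern can't cover the whole string, so the call returns None.

None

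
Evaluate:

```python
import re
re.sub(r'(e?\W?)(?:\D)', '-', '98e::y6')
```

'98--6'

Every occurrence is swapped for '-'.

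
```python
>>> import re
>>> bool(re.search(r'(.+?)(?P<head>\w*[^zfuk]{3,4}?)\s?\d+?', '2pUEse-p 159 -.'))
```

True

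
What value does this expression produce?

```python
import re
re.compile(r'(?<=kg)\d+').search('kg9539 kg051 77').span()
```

The positive lookaround only admits positions where the adjacent text matches; those characters stay outside the span.
The match spans [2:6] → '9539'.

(2, 6)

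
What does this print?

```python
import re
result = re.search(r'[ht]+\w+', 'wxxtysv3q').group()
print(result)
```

tysv3q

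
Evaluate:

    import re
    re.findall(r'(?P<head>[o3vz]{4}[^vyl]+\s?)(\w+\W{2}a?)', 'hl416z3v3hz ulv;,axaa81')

[('z3v3hz u', 'lv;,a')]

Multiple groups make `findall` return tuples — one 2-tuple for the one match.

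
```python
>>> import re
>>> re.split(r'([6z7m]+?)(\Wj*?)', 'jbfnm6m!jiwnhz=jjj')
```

['jbfn', 'm6m', '!', 'jiwnh', 'z', '=', 'jjj']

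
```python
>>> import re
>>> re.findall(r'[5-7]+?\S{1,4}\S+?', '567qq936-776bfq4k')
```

['567qq9', '6-776b']

Pattern: one or more of a character in [5-7] (lazy); then 1 to 4 of a non-whitespace character; then one or more of a non-whitespace character (lazy).
`findall` yields the raw match text (2 of them) because the pattern has no groups.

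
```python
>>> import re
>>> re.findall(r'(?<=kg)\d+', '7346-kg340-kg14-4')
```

['340', '14']

Lookahead/lookbehind check context without consuming it, so the matched span excludes the asserted characters.
Walking the string: at [7:10] → '340'; at [13:15] → '14'.
With no groups in the pattern, `findall` gives back each whole match — 2 here.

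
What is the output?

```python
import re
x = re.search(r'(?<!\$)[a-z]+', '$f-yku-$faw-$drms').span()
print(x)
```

(3, 6)

`(?!…)`/`(?<!…)` only lets a position through if the neighbouring text does NOT match; no characters are consumed.
The match spans [3:6] → 'yku'.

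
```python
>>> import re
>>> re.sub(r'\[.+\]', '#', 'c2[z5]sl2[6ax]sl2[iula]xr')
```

'c2#xr'

Matches: at [2:23] → '[z5]sl2[6ax]sl2[iula]'.
Every occurrence is swapped for '#'.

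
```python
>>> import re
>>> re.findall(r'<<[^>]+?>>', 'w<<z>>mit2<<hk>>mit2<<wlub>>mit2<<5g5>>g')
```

Scanning left to right: at [1:6] → '<<z>>'; at [10:16] → '<<hk>>'; at [20:28] → '<<wlub>>'; at [32:39] → '<<5g5>>'.
With no groups in the pattern, `findall` gives back each whole match — 4 here.

['<<z>>', '<<hk>>', '<<wlub>>', '<<5g5>>']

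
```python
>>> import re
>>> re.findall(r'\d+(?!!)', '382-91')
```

['382', '91']

`(?!…)`/`(?<!…)` only lets a position through if the neighbouring text does NOT match; no characters are consumed.
Since nothing is captured, `findall` lists the 2 matched substrings directly.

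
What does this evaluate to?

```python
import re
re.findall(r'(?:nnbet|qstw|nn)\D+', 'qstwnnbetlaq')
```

['qstwnnbetlaq']

Since nothing is captured, `findall` lists the 1 matched substring directly.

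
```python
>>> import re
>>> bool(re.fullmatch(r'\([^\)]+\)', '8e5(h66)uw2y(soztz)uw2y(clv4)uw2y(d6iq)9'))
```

`re.fullmatch` requires the pattern to consume the entire string.
Here there's no way to consume every character, so the call returns None, and `bool(None)` is False.

False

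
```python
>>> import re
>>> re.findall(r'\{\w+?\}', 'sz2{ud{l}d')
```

Scanning left to right: at [6:9] → '{l}'.
No capturing groups, so `findall` returns the 1 full match string.

['{l}']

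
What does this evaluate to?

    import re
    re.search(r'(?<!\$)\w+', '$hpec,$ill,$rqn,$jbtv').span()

(2, 5)

`(?!…)`/`(?<!…)` only lets a position through if the neighbouring text does NOT match; no characters are consumed.
`re.search` scans for the first position where the pattern succeeds.
The match spans [2:5] → 'pec'.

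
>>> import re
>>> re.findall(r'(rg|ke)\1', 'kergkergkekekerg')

['ke']

The backreference `\1` re-matches whatever the first group consumed, character for character.
Scanning left to right: at [8:12] match 'keke', group 1 = 'ke'.
With a single group, `findall` returns only what that group captured — 1 item.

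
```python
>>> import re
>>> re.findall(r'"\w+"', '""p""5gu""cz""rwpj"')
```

['"p"', '"5gu"', '"cz"', '"rwpj"']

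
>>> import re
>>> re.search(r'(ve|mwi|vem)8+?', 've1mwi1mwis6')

Here no position works, so the call returns None.

None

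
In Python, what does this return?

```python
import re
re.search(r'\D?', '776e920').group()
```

Pattern: optionally a non-digit.
`search` walks the string left to right and returns the first match it finds.
The match spans [0:0] → ''.

''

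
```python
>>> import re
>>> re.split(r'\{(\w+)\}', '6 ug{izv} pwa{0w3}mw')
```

Matches to split on: at [4:9] → '{izv}'; at [13:18] → '{0w3}'.
The group in the pattern means `split` returns the separators' captures alongside the pieces.

['6 ug', 'izv', ' pwa', '0w3', 'mw']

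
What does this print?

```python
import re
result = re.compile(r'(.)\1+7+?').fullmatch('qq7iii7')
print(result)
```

None

`fullmatch` succeeds only if the pattern covers the string from start to end.
Here there's no way to consume every character, so the call returns None.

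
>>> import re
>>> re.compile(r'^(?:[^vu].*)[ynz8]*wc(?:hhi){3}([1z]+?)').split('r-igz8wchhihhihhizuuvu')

The pattern matches anchored at the start of the string; then any character except [vu], then zero or more of any character (non-capturing group); then zero or more of one of [ynz8], then the literal 'wc', then the literal 'hhi' repeated 3 times; then one or more of one of [1z] (lazy) (captured).
Matches to split on: at [0:18] → 'r-igz8wchhihhihhiz'.
With a capturing group present, the delimiter's captured portion is kept in the result list.

['', 'z', 'uuvu']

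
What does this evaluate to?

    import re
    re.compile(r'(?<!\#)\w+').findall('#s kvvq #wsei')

['kvvq', 'sei']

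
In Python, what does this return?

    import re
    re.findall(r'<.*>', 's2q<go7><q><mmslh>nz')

With no groups in the pattern, `findall` gives back each whole match — 1 here.

['<go7><q><mmslh>']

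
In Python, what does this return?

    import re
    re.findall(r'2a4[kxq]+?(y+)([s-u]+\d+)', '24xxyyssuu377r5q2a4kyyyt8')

[('yyy', 't8')]

With 2 capturing groups, `findall` returns a 2-tuple per match.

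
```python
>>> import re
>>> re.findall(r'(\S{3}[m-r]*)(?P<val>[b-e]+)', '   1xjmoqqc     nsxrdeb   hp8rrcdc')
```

[('1xjmoqq', 'c'), ('nsxr', 'deb'), ('hp8rr', 'cdc')]

The pattern matches exactly 3 of a non-whitespace character, then zero or more of a character in [m-r] (captured); then one or more of a character in [b-e] (captured as 'val').
Walking the string: at [3:11] match '1xjmoqqc', groups = ('1xjmoqq', 'c'); at [16:23] match 'nsxrdeb', groups = ('nsxr', 'deb'); at [26:34] match 'hp8rrcdc', groups = ('hp8rr', 'cdc').
With 2 capturing groups, `findall` returns a 2-tuple per match.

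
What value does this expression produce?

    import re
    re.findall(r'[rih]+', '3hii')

['hii']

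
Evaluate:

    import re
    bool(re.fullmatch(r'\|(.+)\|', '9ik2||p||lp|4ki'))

For `fullmatch`, every character of the input must be accounted for by the pattern.
Here the string isn't matched end-to-end, so the call returns None, and `bool(None)` is False.

False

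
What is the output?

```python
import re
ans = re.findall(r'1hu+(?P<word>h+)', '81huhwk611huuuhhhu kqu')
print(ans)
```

['h', 'hhh']

Because there's exactly one group, `findall` drops the full match and keeps group 1 from each hit.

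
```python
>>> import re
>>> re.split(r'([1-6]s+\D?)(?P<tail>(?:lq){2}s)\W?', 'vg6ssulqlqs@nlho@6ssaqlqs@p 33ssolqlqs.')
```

['vg', '6ssu', 'lqlqs', 'nlho@6ssaqlqs@p 3', '3sso', 'lqlqs', '']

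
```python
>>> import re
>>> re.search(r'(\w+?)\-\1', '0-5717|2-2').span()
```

(7, 10)

A backreference is literal: `\1` must see the identical characters the first group matched.
`re.search` scans for the first position where the pattern succeeds.
The match spans [7:10] → '2-2'.
Captured: group 1 = '2'.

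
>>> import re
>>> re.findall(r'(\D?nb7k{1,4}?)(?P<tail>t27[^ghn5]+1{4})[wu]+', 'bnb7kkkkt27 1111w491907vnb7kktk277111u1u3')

[('bnb7kkkk', 't27 1111')]

This matches optionally a non-digit, then the literal 'nb7', then 1 to 4 of a literal 'k' (lazy) (captured); then the literal 't27', then one or more of any character except [ghn5], then exactly 4 of the literal '1' (captured as 'tail'); then one or more of one of [wu].
Walking the string: at [0:17] match 'bnb7kkkkt27 1111w', groups = ('bnb7kkkk', 't27 1111').
2 groups means the one result is a tuple of 2 captured strings — 1 here.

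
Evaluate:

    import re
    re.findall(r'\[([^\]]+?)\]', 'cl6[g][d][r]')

['g', 'd', 'r']

One capturing group, so `findall` returns just the captured substring from each match — 3 in all.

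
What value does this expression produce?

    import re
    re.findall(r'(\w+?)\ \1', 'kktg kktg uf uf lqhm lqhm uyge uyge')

`\1` is not a pattern — it's the concrete string captured by group 1, re-applied verbatim.
Walking the string: at [0:9] match 'kktg kktg', group 1 = 'kktg'; at [10:15] match 'uf uf', group 1 = 'uf'; at [16:25] match 'lqhm lqhm', group 1 = 'lqhm'; at [26:35] match 'uyge uyge', group 1 = 'uyge'.
With a single group, `findall` returns only what that group captured — 4 items.

['kktg', 'uf', 'lqhm', 'uyge']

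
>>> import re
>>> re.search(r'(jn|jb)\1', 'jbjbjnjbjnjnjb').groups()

A backreference is literal: `\1` must see the identical characters the first group matched.
Unlike `match`, `search` isn't anchored — it looks for the pattern anywhere in the string.
The match spans [0:4] → 'jbjb'.
Captured: group 1 = 'jb'.

('jb',)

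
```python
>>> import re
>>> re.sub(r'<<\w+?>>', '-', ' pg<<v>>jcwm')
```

' pg-jcwm'

Matches: at [3:8] → '<<v>>'.
`sub` substitutes '-' at each match site.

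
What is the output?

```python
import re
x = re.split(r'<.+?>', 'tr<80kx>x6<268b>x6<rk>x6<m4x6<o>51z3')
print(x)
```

['tr', 'x6', 'x6', 'x6', '51z3']

With the lazy modifier that quantifier settles for the fewest repetitions that let the rest of the pattern succeed (the atoms after it are unaffected and can still be greedy).
`split` removes every match and returns the 5 fragments in between.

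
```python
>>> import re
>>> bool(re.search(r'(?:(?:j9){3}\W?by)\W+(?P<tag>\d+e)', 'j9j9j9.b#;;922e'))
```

False

The pattern matches the literal 'j9' repeated 3 times, then optionally a non-word character, then the literal 'by' (non-capturing group); then one or more of a non-word character; then one or more of a digit, then a literal 'e' (captured as 'tag').
`re.search` tries every starting position until one works.
Here no position works, so the call returns None, and `bool(None)` is False.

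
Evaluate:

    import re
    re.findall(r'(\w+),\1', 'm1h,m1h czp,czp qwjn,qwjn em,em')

`\1` has to match the exact text group 1 already captured.
Scanning left to right: at [0:7] match 'm1h,m1h', group 1 = 'm1h'; at [8:15] match 'czp,czp', group 1 = 'czp'; at [16:25] match 'qwjn,qwjn', group 1 = 'qwjn'; at [26:31] match 'em,em', group 1 = 'em'.
One capturing group, so `findall` returns just the captured substring from each match — 4 in all.

['m1h', 'czp', 'qwjn', 'em']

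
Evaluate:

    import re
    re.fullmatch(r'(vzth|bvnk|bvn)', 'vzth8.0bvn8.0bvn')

`re.fullmatch` is like wrapping the pattern in `^…$` (in single-line mode).
Here the pattern can't cover the whole string, so the call returns None.

None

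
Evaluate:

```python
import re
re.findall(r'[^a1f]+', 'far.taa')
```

Pattern: one or more of any character except [a1f].
Matches: at [2:5] → 'r.t'.
Since nothing is captured, `findall` lists the 1 matched substring directly.

['r.t']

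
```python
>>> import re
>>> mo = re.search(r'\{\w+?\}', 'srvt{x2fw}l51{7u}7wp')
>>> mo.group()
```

`re.search` tries every starting position until one works.
The match spans [4:10] → '{x2fw}'.

'{x2fw}'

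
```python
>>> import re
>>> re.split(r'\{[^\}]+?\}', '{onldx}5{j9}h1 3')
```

Splitting on the pattern gives 3 pieces.

['', '5', 'h1 3']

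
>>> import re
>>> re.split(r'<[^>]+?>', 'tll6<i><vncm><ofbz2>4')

['tll6', '', '', '4']

The string is cut at each match, leaving 4 pieces.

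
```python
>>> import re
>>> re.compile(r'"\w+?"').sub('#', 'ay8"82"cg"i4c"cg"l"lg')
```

Matches: at [3:7] → '"82"'; at [9:14] → '"i4c"'; at [16:19] → '"l"'.
Every occurrence is swapped for '#'.

'ay8#cg#cg#lg'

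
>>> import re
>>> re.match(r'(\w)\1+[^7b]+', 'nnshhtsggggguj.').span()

(0, 15)

The backreference `\1` re-matches whatever the first group consumed, character for character.
`re.match` won't scan ahead — the pattern has to work from the very first character.
The match spans [0:15] → 'nnshhtsggggguj.'.
Captured: group 1 = 'n'.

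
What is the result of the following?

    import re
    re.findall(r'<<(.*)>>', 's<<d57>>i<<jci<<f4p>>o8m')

One capturing group, so `findall` returns just the captured substring from the one match — 1 in all.

['d57>>i<<jci<<f4p']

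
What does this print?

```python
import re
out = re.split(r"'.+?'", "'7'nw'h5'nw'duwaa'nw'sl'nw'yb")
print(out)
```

['', 'nw', 'nw', 'nw', "nw'yb"]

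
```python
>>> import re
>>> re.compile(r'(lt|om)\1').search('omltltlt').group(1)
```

'lt'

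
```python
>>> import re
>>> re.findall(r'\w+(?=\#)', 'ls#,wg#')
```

['ls', 'wg']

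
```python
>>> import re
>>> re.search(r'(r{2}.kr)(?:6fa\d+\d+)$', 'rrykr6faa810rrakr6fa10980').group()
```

'rrakr6fa10980'

This matches exactly 2 of the literal 'r', then any character, then the literal 'kr' (captured); then the literal '6fa', then one or more of a digit, then one or more of a digit (non-capturing group); then anchored at the end.
`re.search` scans for the first position where the pattern succeeds.
The match spans [12:25] → 'rrakr6fa10980'.
Captured: group 1 = 'rrakr'.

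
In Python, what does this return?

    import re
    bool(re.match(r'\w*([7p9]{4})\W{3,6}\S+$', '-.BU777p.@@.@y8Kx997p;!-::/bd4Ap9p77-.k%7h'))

False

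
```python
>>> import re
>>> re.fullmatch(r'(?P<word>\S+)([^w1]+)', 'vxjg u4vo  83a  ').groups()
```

The pattern matches one or more of a non-whitespace character (captured as 'word'); then one or more of any character except [w1] (captured).
For `fullmatch`, every character of the input must be accounted for by the pattern.
The match spans [0:16] → 'vxjg u4vo  83a  '.
Captured: group 1 = 'vxjg', group 2 = ' u4vo  83a  '.

('vxjg', ' u4vo  83a  ')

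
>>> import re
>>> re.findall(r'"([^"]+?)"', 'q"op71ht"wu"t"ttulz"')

Scanning left to right: at [1:9] match '"op71ht"', group 1 = 'op71ht'; at [11:14] match '"t"', group 1 = 't'.
With a single group, `findall` returns only what that group captured — 2 items.

['op71ht', 't']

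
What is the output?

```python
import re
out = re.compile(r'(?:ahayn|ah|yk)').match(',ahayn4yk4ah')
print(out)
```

None

`re.match` only tries the pattern at the start of the string.
Here the string doesn't start with a match, so the call returns None.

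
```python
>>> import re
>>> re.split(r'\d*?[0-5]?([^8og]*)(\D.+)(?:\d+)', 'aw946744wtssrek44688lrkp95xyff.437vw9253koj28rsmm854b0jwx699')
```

['', 'aw946744wtssre', 'k44688lrkp95xyff.437vw9253koj28rsmm854b0jwx69', '']

The pattern matches zero or more of a digit (lazy), then optionally a character in [0-5]; then zero or more of any character except [8og] (captured); then a non-digit, then one or more of any character (captured); then one or more of a digit (non-capturing group).
Because the pattern has a capturing group, `split` also inserts each captured text between the pieces.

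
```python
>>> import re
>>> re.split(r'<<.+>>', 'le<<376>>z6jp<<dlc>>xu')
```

['le', 'xu']

Matches to split on: at [2:20] → '<<376>>z6jp<<dlc>>'.
`split` removes every match and returns the 2 fragments in between.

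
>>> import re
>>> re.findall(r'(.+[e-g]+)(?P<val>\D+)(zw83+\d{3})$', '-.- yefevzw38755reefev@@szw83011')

With 3 capturing groups, `findall` returns a 3-tuple per match.

[('-.- yefevzw38755reefe', 'v@@s', 'zw83011')]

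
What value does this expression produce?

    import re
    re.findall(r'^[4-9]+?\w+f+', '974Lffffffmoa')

Pattern: anchored at the start of the string; then one or more of a character in [4-9] (lazy); then one or more of a word character; then one or more of a literal 'f'.
Walking the string: at [0:10] → '974Lffffff'.
`findall` yields the raw match text (1 of them) because the pattern has no groups.

['974Lffffff']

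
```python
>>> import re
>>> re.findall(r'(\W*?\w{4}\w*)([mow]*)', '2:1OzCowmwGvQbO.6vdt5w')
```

[(':1OzCowmwGvQbO', ''), ('.6vdt5w', '')]

This matches zero or more of a non-word character (lazy), then exactly 4 of a word character, then zero or more of a word character (captured); then zero or more of one of [mow] (captured).
Scanning left to right: at [1:15] match ':1OzCowmwGvQbO', groups = (':1OzCowmwGvQbO', ''); at [15:22] match '.6vdt5w', groups = ('.6vdt5w', '').
Multiple groups make `findall` return tuples — one 2-tuple for each match.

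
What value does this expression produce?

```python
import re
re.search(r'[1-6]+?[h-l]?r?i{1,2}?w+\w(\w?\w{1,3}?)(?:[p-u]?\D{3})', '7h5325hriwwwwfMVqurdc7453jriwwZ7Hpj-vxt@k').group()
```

'5325hriwwwwfMVqurd'

The match spans [2:20] → '5325hriwwwwfMVqurd'.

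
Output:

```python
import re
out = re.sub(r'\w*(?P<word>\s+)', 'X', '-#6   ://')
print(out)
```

-#X://

Every occurrence is swapped for 'X'.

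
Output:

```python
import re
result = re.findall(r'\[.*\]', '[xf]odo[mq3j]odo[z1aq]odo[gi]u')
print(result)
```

['[xf]odo[mq3j]odo[z1aq]odo[gi]']

With no groups in the pattern, `findall` gives back each whole match — 1 here.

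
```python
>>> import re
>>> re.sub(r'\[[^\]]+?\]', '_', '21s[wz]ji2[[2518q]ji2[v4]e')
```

'21s_ji2_ji2_e'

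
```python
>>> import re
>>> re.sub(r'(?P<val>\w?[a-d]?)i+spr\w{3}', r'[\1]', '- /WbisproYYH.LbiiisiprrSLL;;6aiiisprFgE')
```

'- /[Wb]H.LbiiisiprrSLL;;[6a]'

This matches optionally a word character, then optionally a character in [a-d] (captured as 'val'); then one or more of the literal 'i', then the literal 'spr', then exactly 3 of a word character.
Matches: at [3:12] → 'WbisproYY'; at [29:40] → '6aiiisprFgE'.
Each match is replaced using the text its own group 1 captured.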